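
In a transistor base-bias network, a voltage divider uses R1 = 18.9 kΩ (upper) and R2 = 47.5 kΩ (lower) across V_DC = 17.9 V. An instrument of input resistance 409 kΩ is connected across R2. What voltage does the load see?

V_out ≈ 12.4 V

The load sits in parallel with R2, giving an effective lower resistance R2' = R2·R_L/(R2+R_L) = 42.56 kΩ.
Voltage divider with the loaded lower leg: V_out = 17.9 × 42.56/(18.9 + 42.56) = 17.9 × 0.6925 = 12.40 V.
(Unloaded it would be 12.8 V; the load pulls it down.)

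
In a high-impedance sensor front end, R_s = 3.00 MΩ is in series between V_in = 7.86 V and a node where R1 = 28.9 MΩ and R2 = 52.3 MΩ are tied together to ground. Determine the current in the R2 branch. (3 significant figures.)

I ≈ 0.129 µA

Combine the parallel branches: R_p = (1/28.9 + 1/52.3)⁻¹ = 18.61 MΩ.
V_A by voltage divider: V_A = 7.86 × 18.61/(3.00 + 18.61) = 6.769 V.
I(R2) = V_A / R2 = 6.769/52.3 = 0.1294 µA.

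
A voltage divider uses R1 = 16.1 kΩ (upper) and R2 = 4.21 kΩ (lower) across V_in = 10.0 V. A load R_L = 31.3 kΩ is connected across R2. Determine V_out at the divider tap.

First combine the lower leg with the load: R2 ‖ R_L = 3.711 kΩ.
Now apply the divider: V_out = 10.0 × 0.1873 = 1.873 V.
(Unloaded it would be 2.07 V; the load pulls it down.)

V_out ≈ 1.87 V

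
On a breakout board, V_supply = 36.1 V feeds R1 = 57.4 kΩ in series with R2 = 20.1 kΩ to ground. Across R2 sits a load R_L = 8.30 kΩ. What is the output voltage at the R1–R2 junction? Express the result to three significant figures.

V_out ≈ 3.35 V

First combine the lower leg with the load: R2 ‖ R_L = 5.874 kΩ.
Then V_out = V_supply · R2'/(R1 + R2') = 36.1 × 5.874/63.27 = 3.351 V.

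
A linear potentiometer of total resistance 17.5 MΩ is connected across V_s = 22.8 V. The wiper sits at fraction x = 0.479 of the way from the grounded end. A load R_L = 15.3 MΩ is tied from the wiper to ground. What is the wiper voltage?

V_out ≈ 8.50 V

The pot divides into 9.117 MΩ above the wiper and 8.383 MΩ below.
(x·R_p) ‖ R_L = 5.415 MΩ.
V_out = 22.8 × 5.415/(9.117 + 5.415) = 8.496 V.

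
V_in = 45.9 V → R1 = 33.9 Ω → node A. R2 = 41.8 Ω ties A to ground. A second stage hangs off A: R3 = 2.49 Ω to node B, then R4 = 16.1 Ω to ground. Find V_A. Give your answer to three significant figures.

Looking into the second stage from A: R3 + R4 = 18.59 Ω appears in parallel with R2.
Effective lower resistance at A: R2 ‖ 18.59 = 12.87 Ω.
First divider: V_A = V_in · 12.87/(33.9 + 12.87) = 12.63 V.

V_A ≈ 12.6 V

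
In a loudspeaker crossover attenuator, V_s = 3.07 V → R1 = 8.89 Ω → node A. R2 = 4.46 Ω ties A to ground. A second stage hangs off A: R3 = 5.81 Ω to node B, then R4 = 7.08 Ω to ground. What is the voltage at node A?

The second stage (R3 + R4 = 12.89 Ω) loads node A in parallel with R2.
R2 ‖ (R3+R4) = 3.314 Ω.
So V_A = 3.07 × 0.2715 = 0.8336 V.

V_A ≈ 0.834 V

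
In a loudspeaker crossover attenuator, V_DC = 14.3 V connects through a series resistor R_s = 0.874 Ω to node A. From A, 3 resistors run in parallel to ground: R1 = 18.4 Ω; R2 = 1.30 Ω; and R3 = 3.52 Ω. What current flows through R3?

Parallel bank: R_p = 1/(1/18.4 + 1/1.30 + 1/3.52) = 0.9028 Ω.
V_A by voltage divider: V_A = 14.3 × 0.9028/(0.874 + 0.9028) = 7.266 V.
Branch current I = V_A/R3 = 7.266/3.52 = 2.064 A.

I ≈ 2.06 A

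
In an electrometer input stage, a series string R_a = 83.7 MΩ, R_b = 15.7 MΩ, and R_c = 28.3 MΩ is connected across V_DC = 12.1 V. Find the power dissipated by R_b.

P ≈ 0.141 µW

ΣR = 127.7 MΩ → I = 12.1/127.7 = 0.09475 µA.
V(R_b) = I·R = 1.488 V; P = V·I = 1.488 × 0.09475 = 0.1410 µW.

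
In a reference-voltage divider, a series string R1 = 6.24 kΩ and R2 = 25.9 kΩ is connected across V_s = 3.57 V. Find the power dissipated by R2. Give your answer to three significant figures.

P ≈ 0.320 mW

The common current is I = 3.57/32.14 = 0.1111 mA.
P = I²R = 0.01234 × 25.9 = 0.3196 mW.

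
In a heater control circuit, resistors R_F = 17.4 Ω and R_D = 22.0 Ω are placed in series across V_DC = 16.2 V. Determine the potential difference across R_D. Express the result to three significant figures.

V ≈ 9.05 V

ΣR = 17.4 + 22.0 = 39.40 Ω.
By the voltage-divider rule, V = 16.2 × 22.00/39.40 = 9.046 V.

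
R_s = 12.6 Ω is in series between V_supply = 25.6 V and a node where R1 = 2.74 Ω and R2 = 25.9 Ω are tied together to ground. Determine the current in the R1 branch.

Equivalent of the parallel group: R_p = 2.478 Ω.
Node voltage V_A = V_supply · R_p/(R_s + R_p) = 25.6 × 0.1643 = 4.207 V.
Branch current I = V_A/R1 = 4.207/2.74 = 1.535 A.
(Check via current divider: I_total = 1.698 A; share G_k/ΣG = 0.9043 → same result.)

I ≈ 1.54 A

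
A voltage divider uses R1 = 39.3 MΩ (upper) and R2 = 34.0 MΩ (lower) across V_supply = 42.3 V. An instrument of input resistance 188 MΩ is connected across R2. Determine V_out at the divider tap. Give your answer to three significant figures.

V_out ≈ 17.9 V

R2 ‖ R_L = (34.0 × 188)/(34.0 + 188) = 28.79 MΩ.
Voltage divider with the loaded lower leg: V_out = 42.3 × 28.79/(39.3 + 28.79) = 42.3 × 0.4228 = 17.89 V.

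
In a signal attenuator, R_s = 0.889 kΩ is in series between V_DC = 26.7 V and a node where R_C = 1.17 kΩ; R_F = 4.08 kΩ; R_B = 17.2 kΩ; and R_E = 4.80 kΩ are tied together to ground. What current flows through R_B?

Parallel bank: R_p = 1/(1/1.17 + 1/4.08 + 1/17.2 + 1/4.80) = 0.7319 kΩ.
Node voltage V_A = V_DC · R_p/(R_s + R_p) = 26.7 × 0.4515 = 12.06 V.
I(R_B) = V_A / R_B = 12.06/17.2 = 0.7009 mA.

I ≈ 0.701 mA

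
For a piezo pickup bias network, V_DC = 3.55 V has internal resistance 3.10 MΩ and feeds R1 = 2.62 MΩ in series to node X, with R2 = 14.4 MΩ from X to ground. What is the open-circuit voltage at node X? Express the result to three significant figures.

R1' = 3.10 + 2.62 = 5.720 MΩ (source resistance + R1).
V_th is the unloaded tap voltage: V_DC · R2/(R1'+R2) = 3.55 × 0.7157 = 2.541 V.

V_th ≈ 2.54 V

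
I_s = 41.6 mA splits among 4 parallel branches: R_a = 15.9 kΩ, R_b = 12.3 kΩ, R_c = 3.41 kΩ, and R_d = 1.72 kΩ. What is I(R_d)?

I ≈ 23.7 mA

ΣG = 1/15.9 + 1/12.3 + 1/3.41 + 1/1.72 = 1.019.
Current divider: I(R_d) = I_s · G_k/ΣG = 41.6 × (0.5814/1.019) = 41.6 × 0.5706 = 23.74 mA.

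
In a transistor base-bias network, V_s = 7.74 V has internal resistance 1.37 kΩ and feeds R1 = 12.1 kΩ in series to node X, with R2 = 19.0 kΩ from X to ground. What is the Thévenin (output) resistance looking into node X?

R_th ≈ 7.88 kΩ

R1' = 1.37 + 12.1 = 13.47 kΩ (source resistance + R1).
Zeroing V_s shorts the top of R1' to ground, so R_th = R1' ‖ R2 = 7.882 kΩ.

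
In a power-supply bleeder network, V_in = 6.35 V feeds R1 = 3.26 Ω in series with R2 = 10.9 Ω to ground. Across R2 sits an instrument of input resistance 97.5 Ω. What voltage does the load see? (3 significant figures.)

The load sits in parallel with R2, giving an effective lower resistance R2' = R2·R_L/(R2+R_L) = 9.804 Ω.
Then V_out = V_in · R2'/(R1 + R2') = 6.35 × 9.804/13.06 = 4.765 V.

V_out ≈ 4.77 V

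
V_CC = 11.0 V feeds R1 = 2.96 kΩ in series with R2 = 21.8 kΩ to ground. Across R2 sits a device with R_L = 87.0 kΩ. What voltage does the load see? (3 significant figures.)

V_out ≈ 9.40 V

First combine the lower leg with the load: R2 ‖ R_L = 17.43 kΩ.
Now apply the divider: V_out = 11.0 × 0.8548 = 9.403 V.
(Unloaded it would be 9.68 V; the load pulls it down.)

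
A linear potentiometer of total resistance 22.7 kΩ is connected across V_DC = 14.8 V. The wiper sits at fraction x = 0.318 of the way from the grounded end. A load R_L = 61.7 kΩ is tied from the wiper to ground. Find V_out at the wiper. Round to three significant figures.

Split the track: R_lower = x·R_p = 7.219 kΩ, R_upper = (1−x)·R_p = 15.48 kΩ.
(x·R_p) ‖ R_L = 6.463 kΩ.
V_out = 14.8 × 6.463/(15.48 + 6.463) = 4.359 V.

V_out ≈ 4.36 V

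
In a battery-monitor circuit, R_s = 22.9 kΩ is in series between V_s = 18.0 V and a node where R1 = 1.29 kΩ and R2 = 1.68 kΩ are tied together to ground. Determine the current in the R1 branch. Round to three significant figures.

Parallel bank: R_p = 1/(1/1.29 + 1/1.68) = 0.7297 kΩ.
Node voltage V_A = V_s · R_p/(R_s + R_p) = 18.0 × 0.03088 = 0.5558 V.
Branch current I = V_A/R1 = 0.5558/1.29 = 0.4309 mA.

I ≈ 0.431 mA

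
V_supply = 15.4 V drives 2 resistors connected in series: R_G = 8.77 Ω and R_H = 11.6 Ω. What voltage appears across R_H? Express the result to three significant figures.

ΣR = 8.77 + 11.6 = 20.37 Ω.
By the voltage-divider rule, V = 15.4 × 11.60/20.37 = 8.770 V.

V ≈ 8.77 V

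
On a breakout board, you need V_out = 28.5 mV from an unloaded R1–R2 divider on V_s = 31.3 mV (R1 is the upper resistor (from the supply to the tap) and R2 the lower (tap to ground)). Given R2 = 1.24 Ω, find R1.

R1 ≈ 0.122 Ω

V_out/V_s = R2/(R1+R2) = 0.9105.
R1 = R2·(1/k − 1) = 1.24 × 0.09825 = 0.1218 Ω.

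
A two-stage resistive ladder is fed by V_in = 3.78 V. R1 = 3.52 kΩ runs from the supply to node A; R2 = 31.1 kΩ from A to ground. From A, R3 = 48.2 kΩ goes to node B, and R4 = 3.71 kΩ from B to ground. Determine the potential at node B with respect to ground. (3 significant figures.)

V_B ≈ 0.229 V

Looking into the second stage from A: R3 + R4 = 51.91 kΩ appears in parallel with R2.
R2 ‖ (R3+R4) = 19.45 kΩ.
So V_A = 3.78 × 0.8467 = 3.201 V.
Then the unloaded second divider: V_B = V_A × R4/(R3+R4) = 3.201 × 0.07147 = 0.2288 V.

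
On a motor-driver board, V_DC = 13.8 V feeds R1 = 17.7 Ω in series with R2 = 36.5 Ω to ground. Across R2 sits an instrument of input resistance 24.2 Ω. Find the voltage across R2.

First combine the lower leg with the load: R2 ‖ R_L = 14.55 Ω.
Now apply the divider: V_out = 13.8 × 0.4512 = 6.226 V.

V_out ≈ 6.23 V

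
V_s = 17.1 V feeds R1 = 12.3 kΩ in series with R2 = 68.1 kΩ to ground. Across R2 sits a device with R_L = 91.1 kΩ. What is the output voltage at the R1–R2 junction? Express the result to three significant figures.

V_out ≈ 13.0 V

First combine the lower leg with the load: R2 ‖ R_L = 38.97 kΩ.
Now apply the divider: V_out = 17.1 × 0.7601 = 13.00 V.
(Unloaded it would be 14.5 V; the load pulls it down.)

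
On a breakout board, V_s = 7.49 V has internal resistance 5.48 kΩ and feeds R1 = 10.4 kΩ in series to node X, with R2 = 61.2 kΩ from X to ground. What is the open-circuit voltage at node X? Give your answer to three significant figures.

V_th ≈ 5.95 V

R1' = 5.48 + 10.4 = 15.88 kΩ (source resistance + R1).
V_th is the unloaded tap voltage: V_s · R2/(R1'+R2) = 7.49 × 0.7940 = 5.947 V.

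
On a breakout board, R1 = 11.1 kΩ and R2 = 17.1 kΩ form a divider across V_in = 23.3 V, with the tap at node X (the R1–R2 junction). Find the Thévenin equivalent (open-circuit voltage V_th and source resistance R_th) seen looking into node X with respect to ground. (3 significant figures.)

With X open, the divider is unloaded: V_th = 23.3 × 17.1/28.20 = 14.13 V.
With V_in suppressed (replaced by a short), R_th = R1 ‖ R2 = (11.10 × 17.1)/(11.10 + 17.1) = 6.731 kΩ.

V_th ≈ 14.1 V, R_th ≈ 6.73 kΩ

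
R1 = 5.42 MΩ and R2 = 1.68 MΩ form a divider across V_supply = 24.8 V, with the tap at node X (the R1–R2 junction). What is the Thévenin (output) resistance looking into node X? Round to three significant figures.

R_th ≈ 1.28 MΩ

Zeroing V_supply shorts the top of R1 to ground, so R_th = R1 ‖ R2 = 1.282 MΩ.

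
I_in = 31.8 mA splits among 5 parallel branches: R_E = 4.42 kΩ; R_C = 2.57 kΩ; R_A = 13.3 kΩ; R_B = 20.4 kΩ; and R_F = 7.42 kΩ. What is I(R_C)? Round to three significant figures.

Conductances: ΣG = 1/4.42 + 1/2.57 + 1/13.3 + 1/20.4 + 1/7.42 = 0.8743 (1/kΩ).
Current divider: I(R_C) = I_in · G_k/ΣG = 31.8 × (0.3891/0.8743) = 31.8 × 0.4450 = 14.15 mA.

I ≈ 14.2 mA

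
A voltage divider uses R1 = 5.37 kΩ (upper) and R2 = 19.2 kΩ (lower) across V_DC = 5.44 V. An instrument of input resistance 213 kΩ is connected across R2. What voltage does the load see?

The load sits in parallel with R2, giving an effective lower resistance R2' = R2·R_L/(R2+R_L) = 17.61 kΩ.
Voltage divider with the loaded lower leg: V_out = 5.44 × 17.61/(5.37 + 17.61) = 5.44 × 0.7663 = 4.169 V.

V_out ≈ 4.17 V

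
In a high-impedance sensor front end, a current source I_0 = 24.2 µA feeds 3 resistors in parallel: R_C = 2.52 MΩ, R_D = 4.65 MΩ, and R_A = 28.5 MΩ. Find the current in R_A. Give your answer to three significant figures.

Conductances: ΣG = 1/2.52 + 1/4.65 + 1/28.5 = 0.6470 (1/MΩ).
R_A takes the fraction G_k/ΣG = 0.03509/0.6470 = 0.05423, so I = 24.2 × 0.05423 = 1.312 µA.

I ≈ 1.31 µA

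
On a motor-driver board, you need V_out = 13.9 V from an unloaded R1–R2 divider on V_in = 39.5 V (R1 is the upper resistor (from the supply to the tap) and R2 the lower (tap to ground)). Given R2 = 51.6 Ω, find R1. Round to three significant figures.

Required fraction k = V_out/V_in = 0.3519.
So R1 = R2 · (V_in/V_out − 1) = 51.6 × (39.5/13.9 − 1) = 51.6 × 1.842 = 95.03 Ω.

R1 ≈ 95.0 Ω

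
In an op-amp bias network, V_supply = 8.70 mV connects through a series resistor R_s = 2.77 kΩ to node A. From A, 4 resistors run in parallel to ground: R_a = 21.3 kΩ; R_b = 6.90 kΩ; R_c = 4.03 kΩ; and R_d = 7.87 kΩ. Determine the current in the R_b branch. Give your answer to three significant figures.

Parallel bank: R_p = 1/(1/21.3 + 1/6.90 + 1/4.03 + 1/7.87) = 1.763 kΩ.
V_A by voltage divider: V_A = 8.70 × 1.763/(2.77 + 1.763) = 3.384 mV.
I(R_b) = V_A / R_b = 3.384/6.90 = 0.4905 µA.
(Equivalently: I_total = 1.919 µA, then current-divider fraction G_k/ΣG = 0.2556.)

I ≈ 0.490 µA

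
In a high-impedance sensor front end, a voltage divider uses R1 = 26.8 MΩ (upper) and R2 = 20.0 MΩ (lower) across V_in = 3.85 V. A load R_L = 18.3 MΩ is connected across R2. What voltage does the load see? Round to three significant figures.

The load sits in parallel with R2, giving an effective lower resistance R2' = R2·R_L/(R2+R_L) = 9.556 MΩ.
Then V_out = V_in · R2'/(R1 + R2') = 3.85 × 9.556/36.36 = 1.012 V.

V_out ≈ 1.01 V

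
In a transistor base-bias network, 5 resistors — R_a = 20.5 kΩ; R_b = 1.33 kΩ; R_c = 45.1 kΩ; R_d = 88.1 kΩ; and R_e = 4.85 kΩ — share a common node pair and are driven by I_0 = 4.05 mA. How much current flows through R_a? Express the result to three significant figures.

I ≈ 0.190 mA

Total conductance ΣG = 1/20.5 + 1/1.33 + 1/45.1 + 1/88.1 + 1/4.85 = 1.040 (units of 1/kΩ).
By the current-divider rule, I = I_0 · G_k/ΣG = 4.05 × 0.04689 = 0.1899 mA.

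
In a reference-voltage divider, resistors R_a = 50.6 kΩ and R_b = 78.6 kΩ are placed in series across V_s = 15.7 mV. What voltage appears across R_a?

V ≈ 6.15 mV

Total series resistance ΣR = 50.6 + 78.6 = 129.2 kΩ.
Voltage divider: V = V_s · (50.60 / 129.2) = 15.7 × 0.3916 = 6.149 mV.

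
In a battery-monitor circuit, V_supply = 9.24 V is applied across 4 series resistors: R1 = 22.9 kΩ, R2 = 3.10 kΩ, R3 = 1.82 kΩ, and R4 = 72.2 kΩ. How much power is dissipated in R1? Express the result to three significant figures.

Series current I = V_supply/ΣR = 9.24/100.0 = 0.09238 mA.
P = I²R = 0.008534 × 22.9 = 0.1954 mW.

P ≈ 0.195 mW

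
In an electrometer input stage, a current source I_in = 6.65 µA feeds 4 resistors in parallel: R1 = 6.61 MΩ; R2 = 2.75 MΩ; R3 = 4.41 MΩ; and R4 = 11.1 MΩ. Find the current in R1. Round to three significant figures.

I ≈ 1.21 µA

ΣG = 1/6.61 + 1/2.75 + 1/4.41 + 1/11.1 = 0.8318.
R1 takes the fraction G_k/ΣG = 0.1513/0.8318 = 0.1819, so I = 6.65 × 0.1819 = 1.210 µA.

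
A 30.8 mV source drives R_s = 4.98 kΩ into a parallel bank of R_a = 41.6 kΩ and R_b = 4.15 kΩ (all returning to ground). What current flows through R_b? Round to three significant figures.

I ≈ 3.20 µA

Equivalent of the parallel group: R_p = 3.774 kΩ.
Node voltage V_A = V_supply · R_p/(R_s + R_p) = 30.8 × 0.4311 = 13.28 mV.
Branch current I = V_A/R_b = 13.28/4.15 = 3.199 µA.
(Equivalently: I_total = 3.519 µA, then current-divider fraction G_k/ΣG = 0.9093.)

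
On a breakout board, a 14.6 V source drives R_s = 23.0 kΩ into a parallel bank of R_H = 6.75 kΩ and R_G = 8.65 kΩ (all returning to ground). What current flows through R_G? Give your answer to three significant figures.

Combine the parallel branches: R_p = (1/6.75 + 1/8.65)⁻¹ = 3.791 kΩ.
Node voltage V_A = V_DC · R_p/(R_s + R_p) = 14.6 × 0.1415 = 2.066 V.
Branch current I = V_A/R_G = 2.066/8.65 = 0.2389 mA.
(Check via current divider: I_total = 0.5450 mA; share G_k/ΣG = 0.4383 → same result.)

I ≈ 0.239 mA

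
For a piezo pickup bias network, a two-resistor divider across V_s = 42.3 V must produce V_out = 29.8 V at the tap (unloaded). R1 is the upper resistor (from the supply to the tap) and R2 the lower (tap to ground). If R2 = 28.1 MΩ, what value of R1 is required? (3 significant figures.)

R1 ≈ 11.8 MΩ

V_out/V_s = R2/(R1+R2) = 0.7045.
Rearranging, R1 = R2·(1−k)/k = 28.1 × 0.4195 = 11.79 MΩ.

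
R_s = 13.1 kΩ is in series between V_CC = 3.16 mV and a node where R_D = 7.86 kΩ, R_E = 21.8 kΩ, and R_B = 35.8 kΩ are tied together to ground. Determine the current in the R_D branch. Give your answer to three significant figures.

I ≈ 0.111 µA

Combine the parallel branches: R_p = (1/7.86 + 1/21.8 + 1/35.8)⁻¹ = 4.974 kΩ.
Node voltage V_A = V_CC · R_p/(R_s + R_p) = 3.16 × 0.2752 = 0.8697 mV.
Branch current I = V_A/R_D = 0.8697/7.86 = 0.1106 µA.
(Equivalently: I_total = 0.1748 µA, then current-divider fraction G_k/ΣG = 0.6329.)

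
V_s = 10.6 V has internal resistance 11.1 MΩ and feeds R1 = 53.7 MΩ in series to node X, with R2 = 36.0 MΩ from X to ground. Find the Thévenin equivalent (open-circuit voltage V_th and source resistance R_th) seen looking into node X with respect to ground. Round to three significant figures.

R1' = 11.1 + 53.7 = 64.80 MΩ (source resistance + R1).
Open-circuit (no load on X): V_th = V_s · R2/(R1' + R2) = 10.6 × 36.0/(64.80 + 36.0) = 3.786 V.
With V_s suppressed (replaced by a short), R_th = R1' ‖ R2 = (64.80 × 36.0)/(64.80 + 36.0) = 23.14 MΩ.

V_th ≈ 3.79 V, R_th ≈ 23.1 MΩ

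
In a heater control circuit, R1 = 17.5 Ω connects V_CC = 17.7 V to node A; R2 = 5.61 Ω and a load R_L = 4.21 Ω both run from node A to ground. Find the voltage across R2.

V_out ≈ 2.14 V

First combine the lower leg with the load: R2 ‖ R_L = 2.405 Ω.
Now apply the divider: V_out = 17.7 × 0.1208 = 2.139 V.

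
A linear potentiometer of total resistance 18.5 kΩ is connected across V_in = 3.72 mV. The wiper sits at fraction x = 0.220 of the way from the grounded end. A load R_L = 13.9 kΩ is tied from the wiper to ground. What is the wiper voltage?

Lower segment x·R_p = 4.070 kΩ; upper segment (1−x)·R_p = 14.43 kΩ.
R_L loads the lower segment: effective lower R = 3.148 kΩ.
Loaded-divider output: V_out = 3.72 × 0.1791 = 0.6662 mV.
(Unloaded: V_out = x·V_in = 0.818 mV.)

V_out ≈ 0.666 mV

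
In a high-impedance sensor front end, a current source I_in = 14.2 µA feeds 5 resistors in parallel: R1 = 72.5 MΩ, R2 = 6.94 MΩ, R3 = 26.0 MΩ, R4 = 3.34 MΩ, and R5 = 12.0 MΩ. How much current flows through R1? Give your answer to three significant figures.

I ≈ 0.338 µA

ΣG = 1/72.5 + 1/6.94 + 1/26.0 + 1/3.34 + 1/12.0 = 0.5791.
R1 takes the fraction G_k/ΣG = 0.01379/0.5791 = 0.02382, so I = 14.2 × 0.02382 = 0.3382 µA.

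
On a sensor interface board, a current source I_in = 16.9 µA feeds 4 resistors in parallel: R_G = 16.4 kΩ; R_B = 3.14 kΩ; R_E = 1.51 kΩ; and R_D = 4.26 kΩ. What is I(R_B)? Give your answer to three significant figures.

I ≈ 4.22 µA

Conductances: ΣG = 1/16.4 + 1/3.14 + 1/1.51 + 1/4.26 = 1.276 (1/kΩ).
R_B takes the fraction G_k/ΣG = 0.3185/1.276 = 0.2495, so I = 16.9 × 0.2495 = 4.217 µA.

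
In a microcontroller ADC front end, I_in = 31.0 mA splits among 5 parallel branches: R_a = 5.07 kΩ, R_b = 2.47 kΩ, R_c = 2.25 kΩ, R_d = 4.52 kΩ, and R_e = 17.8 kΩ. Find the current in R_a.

I ≈ 4.62 mA

Total conductance ΣG = 1/5.07 + 1/2.47 + 1/2.25 + 1/4.52 + 1/17.8 = 1.324 (units of 1/kΩ).
By the current-divider rule, I = I_in · G_k/ΣG = 31.0 × 0.1490 = 4.618 mA.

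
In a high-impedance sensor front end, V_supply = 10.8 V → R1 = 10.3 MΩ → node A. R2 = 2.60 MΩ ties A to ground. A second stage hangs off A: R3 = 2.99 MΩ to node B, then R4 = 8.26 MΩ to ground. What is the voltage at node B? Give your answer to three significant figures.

The second stage (R3 + R4 = 11.25 MΩ) loads node A in parallel with R2.
Effective lower resistance at A: R2 ‖ 11.25 = 2.112 MΩ.
V_A = 10.8 × 2.112/(10.3 + 2.112) = 1.838 V.
Stage 2 is unloaded, so V_B = V_A · R4/(R3+R4) = 1.838 × 8.26/11.25 = 1.349 V.

V_B ≈ 1.35 V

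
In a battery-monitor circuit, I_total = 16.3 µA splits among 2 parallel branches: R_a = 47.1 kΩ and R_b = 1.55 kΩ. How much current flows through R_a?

I ≈ 0.519 µA

Two-branch current divider: I_k = I_total · R_other/(R_1 + R_2).
So I = 16.3 × 1.55/48.65 = 0.5193 µA.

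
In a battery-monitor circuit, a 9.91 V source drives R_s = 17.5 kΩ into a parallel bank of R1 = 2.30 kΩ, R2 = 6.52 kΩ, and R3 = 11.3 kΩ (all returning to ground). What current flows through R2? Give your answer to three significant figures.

I ≈ 0.118 mA

Parallel bank: R_p = 1/(1/2.30 + 1/6.52 + 1/11.3) = 1.478 kΩ.
V_A = 9.91 × 1.478/18.98 = 0.7717 V.
I(R2) = V_A / R2 = 0.7717/6.52 = 0.1184 mA.
(Check via current divider: I_total = 0.5222 mA; share G_k/ΣG = 0.2267 → same result.)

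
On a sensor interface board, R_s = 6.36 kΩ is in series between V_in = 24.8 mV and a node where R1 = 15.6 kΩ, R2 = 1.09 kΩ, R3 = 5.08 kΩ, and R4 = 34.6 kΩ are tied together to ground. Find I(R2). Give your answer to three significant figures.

Combine the parallel branches: R_p = (1/15.6 + 1/1.09 + 1/5.08 + 1/34.6)⁻¹ = 0.8283 kΩ.
V_A = 24.8 × 0.8283/7.188 = 2.858 mV.
I(R2) = V_A / R2 = 2.858/1.09 = 2.622 µA.
(Check via current divider: I_total = 3.450 µA; share G_k/ΣG = 0.7599 → same result.)

I ≈ 2.62 µA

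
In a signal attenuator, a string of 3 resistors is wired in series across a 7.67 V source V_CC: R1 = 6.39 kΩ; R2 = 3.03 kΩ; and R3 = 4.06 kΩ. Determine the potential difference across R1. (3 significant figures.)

V ≈ 3.64 V

Total series resistance ΣR = 6.39 + 3.03 + 4.06 = 13.48 kΩ.
Voltage divider: V = V_CC · (6.390 / 13.48) = 7.67 × 0.4740 = 3.636 V.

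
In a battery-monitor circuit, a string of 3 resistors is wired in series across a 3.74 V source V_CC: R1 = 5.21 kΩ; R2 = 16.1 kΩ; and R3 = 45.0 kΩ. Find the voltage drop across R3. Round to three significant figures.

ΣR = 5.21 + 16.1 + 45.0 = 66.31 kΩ.
V = V_CC · R/ΣR = 3.74 × 0.6786 = 2.538 V.

V ≈ 2.54 V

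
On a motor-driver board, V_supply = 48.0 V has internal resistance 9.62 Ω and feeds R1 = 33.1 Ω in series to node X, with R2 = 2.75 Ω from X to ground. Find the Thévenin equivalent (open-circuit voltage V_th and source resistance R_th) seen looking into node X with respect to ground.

V_th ≈ 2.90 V, R_th ≈ 2.58 Ω

R1' = 9.62 + 33.1 = 42.72 Ω (source resistance + R1).
Open-circuit (no load on X): V_th = V_supply · R2/(R1' + R2) = 48.0 × 2.75/(42.72 + 2.75) = 2.903 V.
Looking into X with the source shorted: R_th = R1'·R2/(R1'+R2) = 42.72 × 2.75/45.47 = 2.584 Ω.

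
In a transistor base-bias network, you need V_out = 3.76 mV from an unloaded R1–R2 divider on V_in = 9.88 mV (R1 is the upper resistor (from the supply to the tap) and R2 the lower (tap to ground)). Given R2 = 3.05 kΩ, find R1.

Required fraction k = V_out/V_in = 0.3806.
R1 = R2·(1/k − 1) = 3.05 × 1.628 = 4.964 kΩ.

R1 ≈ 4.96 kΩ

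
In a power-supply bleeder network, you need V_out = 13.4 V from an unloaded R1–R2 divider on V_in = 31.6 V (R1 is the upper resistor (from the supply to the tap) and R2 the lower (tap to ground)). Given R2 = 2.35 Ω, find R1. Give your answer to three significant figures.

Required fraction k = V_out/V_in = 0.4241.
Rearranging, R1 = R2·(1−k)/k = 2.35 × 1.358 = 3.192 Ω.

R1 ≈ 3.19 Ω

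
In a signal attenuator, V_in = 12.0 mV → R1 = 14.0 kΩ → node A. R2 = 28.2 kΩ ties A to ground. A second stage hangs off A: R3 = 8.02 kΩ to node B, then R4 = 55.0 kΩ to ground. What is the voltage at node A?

The second stage (R3 + R4 = 63.02 kΩ) loads node A in parallel with R2.
R2 ‖ (R3+R4) = 19.48 kΩ.
So V_A = 12.0 × 0.5819 = 6.982 mV.

V_A ≈ 6.98 mV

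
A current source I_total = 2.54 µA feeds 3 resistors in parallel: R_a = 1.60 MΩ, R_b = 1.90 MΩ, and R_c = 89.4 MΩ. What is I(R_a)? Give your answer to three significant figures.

I ≈ 1.37 µA

Total conductance ΣG = 1/1.60 + 1/1.90 + 1/89.4 = 1.163 (units of 1/MΩ).
R_a takes the fraction G_k/ΣG = 0.6250/1.163 = 0.5376, so I = 2.54 × 0.5376 = 1.366 µA.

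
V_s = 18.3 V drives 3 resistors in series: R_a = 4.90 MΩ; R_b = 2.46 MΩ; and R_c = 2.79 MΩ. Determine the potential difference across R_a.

ΣR = 4.90 + 2.46 + 2.79 = 10.15 MΩ.
By the voltage-divider rule, V = 18.3 × 4.900/10.15 = 8.834 V.

V ≈ 8.83 V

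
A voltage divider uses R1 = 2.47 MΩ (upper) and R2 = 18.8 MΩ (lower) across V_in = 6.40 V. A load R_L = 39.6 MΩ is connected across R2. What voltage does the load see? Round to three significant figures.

V_out ≈ 5.36 V

First combine the lower leg with the load: R2 ‖ R_L = 12.75 MΩ.
Now apply the divider: V_out = 6.40 × 0.8377 = 5.361 V.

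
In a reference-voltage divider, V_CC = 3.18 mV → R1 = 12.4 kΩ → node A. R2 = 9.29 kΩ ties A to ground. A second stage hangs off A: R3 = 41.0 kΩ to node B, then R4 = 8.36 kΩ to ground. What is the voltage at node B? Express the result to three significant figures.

V_B ≈ 0.208 mV

Node A sees R2 in parallel with the series input of stage 2, R3 + R4 = 49.36 kΩ.
R2 ‖ (R3+R4) = 7.818 kΩ.
So V_A = 3.18 × 0.3867 = 1.230 mV.
V_B = V_A × 0.1694 = 0.2083 mV.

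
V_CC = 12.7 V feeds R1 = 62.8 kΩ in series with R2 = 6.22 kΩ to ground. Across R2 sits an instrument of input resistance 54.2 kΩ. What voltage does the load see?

First combine the lower leg with the load: R2 ‖ R_L = 5.580 kΩ.
Voltage divider with the loaded lower leg: V_out = 12.7 × 5.580/(62.8 + 5.580) = 12.7 × 0.08160 = 1.036 V.
(Unloaded it would be 1.14 V; the load pulls it down.)

V_out ≈ 1.04 V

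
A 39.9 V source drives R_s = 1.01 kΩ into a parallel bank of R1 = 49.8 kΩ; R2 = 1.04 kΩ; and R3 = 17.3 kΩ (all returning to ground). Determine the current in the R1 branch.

Equivalent of the parallel group: R_p = 0.9621 kΩ.
V_A = 39.9 × 0.9621/1.972 = 19.47 V.
Branch current I = V_A/R1 = 19.47/49.8 = 0.3909 mA.

I ≈ 0.391 mA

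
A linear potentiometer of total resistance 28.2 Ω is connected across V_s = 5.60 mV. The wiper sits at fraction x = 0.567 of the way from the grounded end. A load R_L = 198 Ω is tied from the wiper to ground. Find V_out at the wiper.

V_out ≈ 3.07 mV

The pot divides into 12.21 Ω above the wiper and 15.99 Ω below.
(x·R_p) ‖ R_L = 14.79 Ω.
V_out = 5.60 × 14.79/(12.21 + 14.79) = 3.068 mV.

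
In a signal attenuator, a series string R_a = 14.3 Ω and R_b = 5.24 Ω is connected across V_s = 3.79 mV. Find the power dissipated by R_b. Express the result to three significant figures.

P ≈ 0.197 µW

Series current I = V_s/ΣR = 3.79/19.54 = 0.1940 mA.
V(R_b) = I·R = 1.016 mV; P = V·I = 1.016 × 0.1940 = 0.1971 µW.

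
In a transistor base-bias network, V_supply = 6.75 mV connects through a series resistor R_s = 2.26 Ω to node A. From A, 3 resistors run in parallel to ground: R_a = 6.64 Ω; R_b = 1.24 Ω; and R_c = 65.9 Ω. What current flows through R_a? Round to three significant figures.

I ≈ 0.318 mA

Equivalent of the parallel group: R_p = 1.029 Ω.
Node voltage V_A = V_supply · R_p/(R_s + R_p) = 6.75 × 0.3128 = 2.111 mV.
Branch current I = V_A/R_a = 2.111/6.64 = 0.3180 mA.
(Equivalently: I_total = 2.053 mA, then current-divider fraction G_k/ΣG = 0.1549.)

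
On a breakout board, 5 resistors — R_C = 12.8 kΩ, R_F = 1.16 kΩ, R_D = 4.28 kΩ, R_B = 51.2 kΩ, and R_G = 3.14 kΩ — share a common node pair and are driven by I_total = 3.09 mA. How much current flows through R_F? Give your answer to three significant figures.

Conductances: ΣG = 1/12.8 + 1/1.16 + 1/4.28 + 1/51.2 + 1/3.14 = 1.512 (1/kΩ).
By the current-divider rule, I = I_total · G_k/ΣG = 3.09 × 0.5702 = 1.762 mA.

I ≈ 1.76 mA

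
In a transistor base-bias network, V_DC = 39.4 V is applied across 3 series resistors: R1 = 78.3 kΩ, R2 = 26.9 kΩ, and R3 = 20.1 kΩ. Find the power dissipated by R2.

ΣR = 125.3 kΩ → I = 39.4/125.3 = 0.3144 mA.
V(R2) = I·R = 8.459 V; P = V·I = 8.459 × 0.3144 = 2.660 mW.

P ≈ 2.66 mW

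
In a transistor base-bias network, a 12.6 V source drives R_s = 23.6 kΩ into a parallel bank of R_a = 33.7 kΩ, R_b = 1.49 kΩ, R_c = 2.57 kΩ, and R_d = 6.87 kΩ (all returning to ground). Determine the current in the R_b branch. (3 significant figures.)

I ≈ 0.280 mA

Equivalent of the parallel group: R_p = 0.8094 kΩ.
Node voltage V_A = V_in · R_p/(R_s + R_p) = 12.6 × 0.03316 = 0.4178 V.
I(R_b) = V_A / R_b = 0.4178/1.49 = 0.2804 mA.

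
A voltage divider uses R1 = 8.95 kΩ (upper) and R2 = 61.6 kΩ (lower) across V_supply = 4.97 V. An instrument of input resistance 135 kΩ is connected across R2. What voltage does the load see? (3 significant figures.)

V_out ≈ 4.10 V

First combine the lower leg with the load: R2 ‖ R_L = 42.30 kΩ.
Now apply the divider: V_out = 4.97 × 0.8254 = 4.102 V.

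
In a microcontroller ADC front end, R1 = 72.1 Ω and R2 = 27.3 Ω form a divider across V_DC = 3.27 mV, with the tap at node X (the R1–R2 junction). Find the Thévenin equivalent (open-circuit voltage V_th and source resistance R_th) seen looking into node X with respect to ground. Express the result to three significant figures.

V_th ≈ 0.898 mV, R_th ≈ 19.8 Ω

Open-circuit (no load on X): V_th = V_DC · R2/(R1 + R2) = 3.27 × 27.3/(72.10 + 27.3) = 0.8981 mV.
With V_DC suppressed (replaced by a short), R_th = R1 ‖ R2 = (72.10 × 27.3)/(72.10 + 27.3) = 19.80 Ω.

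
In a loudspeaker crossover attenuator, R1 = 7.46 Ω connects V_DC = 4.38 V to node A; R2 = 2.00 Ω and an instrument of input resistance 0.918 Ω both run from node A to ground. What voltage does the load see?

V_out ≈ 0.341 V

The load sits in parallel with R2, giving an effective lower resistance R2' = R2·R_L/(R2+R_L) = 0.6292 Ω.
Then V_out = V_DC · R2'/(R1 + R2') = 4.38 × 0.6292/8.089 = 0.3407 V.
(Unloaded it would be 0.926 V; the load pulls it down.)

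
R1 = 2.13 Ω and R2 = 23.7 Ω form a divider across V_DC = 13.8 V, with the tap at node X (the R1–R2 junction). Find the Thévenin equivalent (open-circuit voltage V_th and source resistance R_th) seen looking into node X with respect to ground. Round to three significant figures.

V_th ≈ 12.7 V, R_th ≈ 1.95 Ω

With X open, the divider is unloaded: V_th = 13.8 × 23.7/25.83 = 12.66 V.
With V_DC suppressed (replaced by a short), R_th = R1 ‖ R2 = (2.130 × 23.7)/(2.130 + 23.7) = 1.954 Ω.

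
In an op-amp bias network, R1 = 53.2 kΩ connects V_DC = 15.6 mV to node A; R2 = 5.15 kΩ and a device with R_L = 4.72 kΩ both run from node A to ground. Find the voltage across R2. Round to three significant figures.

V_out ≈ 0.690 mV

R2 ‖ R_L = (5.15 × 4.72)/(5.15 + 4.72) = 2.463 kΩ.
Voltage divider with the loaded lower leg: V_out = 15.6 × 2.463/(53.2 + 2.463) = 15.6 × 0.04425 = 0.6902 mV.
(Unloaded it would be 1.38 mV; the load pulls it down.)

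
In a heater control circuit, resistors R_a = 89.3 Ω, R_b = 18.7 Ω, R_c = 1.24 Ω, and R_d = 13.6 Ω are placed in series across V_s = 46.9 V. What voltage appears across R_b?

Total series resistance ΣR = 89.3 + 18.7 + 1.24 + 13.6 = 122.8 Ω.
By the voltage-divider rule, V = 46.9 × 18.70/122.8 = 7.140 V.

V ≈ 7.14 V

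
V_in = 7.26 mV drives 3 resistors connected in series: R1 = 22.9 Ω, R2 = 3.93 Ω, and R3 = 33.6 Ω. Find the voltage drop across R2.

ΣR = 22.9 + 3.93 + 33.6 = 60.43 Ω.
Voltage divider: V = V_in · (3.930 / 60.43) = 7.26 × 0.06503 = 0.4721 mV.

V ≈ 0.472 mV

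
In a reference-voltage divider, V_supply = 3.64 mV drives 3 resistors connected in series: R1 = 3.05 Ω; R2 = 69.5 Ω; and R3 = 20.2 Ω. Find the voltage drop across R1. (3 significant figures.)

V ≈ 0.120 mV

Total series resistance ΣR = 3.05 + 69.5 + 20.2 = 92.75 Ω.
Voltage divider: V = V_supply · (3.050 / 92.75) = 3.64 × 0.03288 = 0.1197 mV.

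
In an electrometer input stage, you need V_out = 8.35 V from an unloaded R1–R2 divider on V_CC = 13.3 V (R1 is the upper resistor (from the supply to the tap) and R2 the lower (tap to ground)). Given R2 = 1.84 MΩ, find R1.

Required fraction k = V_out/V_CC = 0.6278.
So R1 = R2 · (V_CC/V_out − 1) = 1.84 × (13.3/8.35 − 1) = 1.84 × 0.5928 = 1.091 MΩ.

R1 ≈ 1.09 MΩ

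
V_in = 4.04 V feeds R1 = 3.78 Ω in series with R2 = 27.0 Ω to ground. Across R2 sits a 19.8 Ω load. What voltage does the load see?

R2 ‖ R_L = (27.0 × 19.8)/(27.0 + 19.8) = 11.42 Ω.
Now apply the divider: V_out = 4.04 × 0.7514 = 3.036 V.

V_out ≈ 3.04 V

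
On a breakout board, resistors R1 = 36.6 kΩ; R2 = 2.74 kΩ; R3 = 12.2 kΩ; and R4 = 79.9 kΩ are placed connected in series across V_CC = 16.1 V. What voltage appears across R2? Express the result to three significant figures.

Series total: ΣR = 36.6 + 2.74 + 12.2 + 79.9 = 131.4 kΩ.
By the voltage-divider rule, V = 16.1 × 2.740/131.4 = 0.3356 V.

V ≈ 0.336 V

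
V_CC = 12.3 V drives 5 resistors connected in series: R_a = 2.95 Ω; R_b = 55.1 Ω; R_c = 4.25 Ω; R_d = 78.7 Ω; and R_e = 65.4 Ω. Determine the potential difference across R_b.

V ≈ 3.28 V

Total series resistance ΣR = 2.95 + 55.1 + 4.25 + 78.7 + 65.4 = 206.4 Ω.
By the voltage-divider rule, V = 12.3 × 55.10/206.4 = 3.284 V.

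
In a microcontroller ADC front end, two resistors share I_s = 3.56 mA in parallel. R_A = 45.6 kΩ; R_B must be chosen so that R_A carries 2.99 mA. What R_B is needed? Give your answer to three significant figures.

R_B ≈ 239 kΩ

In a two-way split, I_A/I_s = R_B/(R_A + R_B).
2.99/3.56 = R_B/(R_A + R_B) → R_B = R_A · (0.8399)/(1 − 0.8399) = 45.6 × 5.246 = 239.2 kΩ.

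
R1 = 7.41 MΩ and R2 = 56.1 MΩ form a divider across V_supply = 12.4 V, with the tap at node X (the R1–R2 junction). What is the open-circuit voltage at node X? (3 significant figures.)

With X open, the divider is unloaded: V_th = 12.4 × 56.1/63.51 = 10.95 V.

V_th ≈ 11.0 V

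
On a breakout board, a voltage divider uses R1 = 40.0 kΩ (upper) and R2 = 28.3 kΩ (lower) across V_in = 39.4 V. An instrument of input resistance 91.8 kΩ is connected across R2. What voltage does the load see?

The load sits in parallel with R2, giving an effective lower resistance R2' = R2·R_L/(R2+R_L) = 21.63 kΩ.
Voltage divider with the loaded lower leg: V_out = 39.4 × 21.63/(40.0 + 21.63) = 39.4 × 0.3510 = 13.83 V.
(Unloaded it would be 16.3 V; the load pulls it down.)

V_out ≈ 13.8 V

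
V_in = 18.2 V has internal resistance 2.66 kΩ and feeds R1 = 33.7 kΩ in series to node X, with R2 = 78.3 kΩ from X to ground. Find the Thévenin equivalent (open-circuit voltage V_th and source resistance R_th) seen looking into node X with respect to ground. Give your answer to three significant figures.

V_th ≈ 12.4 V, R_th ≈ 24.8 kΩ

R1' = 2.66 + 33.7 = 36.36 kΩ (source resistance + R1).
V_th is the unloaded tap voltage: V_in · R2/(R1'+R2) = 18.2 × 0.6829 = 12.43 V.
Looking into X with the source shorted: R_th = R1'·R2/(R1'+R2) = 36.36 × 78.3/114.7 = 24.83 kΩ.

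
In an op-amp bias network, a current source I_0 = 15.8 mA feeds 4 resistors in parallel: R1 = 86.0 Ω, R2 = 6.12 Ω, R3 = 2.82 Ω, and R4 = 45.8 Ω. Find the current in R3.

I ≈ 10.2 mA

Conductances: ΣG = 1/86.0 + 1/6.12 + 1/2.82 + 1/45.8 = 0.5515 (1/Ω).
Current divider: I(R3) = I_0 · G_k/ΣG = 15.8 × (0.3546/0.5515) = 15.8 × 0.6430 = 10.16 mA.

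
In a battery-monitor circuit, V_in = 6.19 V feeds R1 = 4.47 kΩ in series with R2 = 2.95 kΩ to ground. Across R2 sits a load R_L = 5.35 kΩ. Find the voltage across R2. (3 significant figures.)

First combine the lower leg with the load: R2 ‖ R_L = 1.902 kΩ.
Voltage divider with the loaded lower leg: V_out = 6.19 × 1.902/(4.47 + 1.902) = 6.19 × 0.2984 = 1.847 V.

V_out ≈ 1.85 V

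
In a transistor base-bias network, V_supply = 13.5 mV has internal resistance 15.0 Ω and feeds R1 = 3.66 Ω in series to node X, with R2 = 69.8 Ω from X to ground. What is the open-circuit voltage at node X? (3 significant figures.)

V_th ≈ 10.7 mV

R1' = 15.0 + 3.66 = 18.66 Ω (source resistance + R1).
Open-circuit (no load on X): V_th = V_supply · R2/(R1' + R2) = 13.5 × 69.8/(18.66 + 69.8) = 10.65 mV.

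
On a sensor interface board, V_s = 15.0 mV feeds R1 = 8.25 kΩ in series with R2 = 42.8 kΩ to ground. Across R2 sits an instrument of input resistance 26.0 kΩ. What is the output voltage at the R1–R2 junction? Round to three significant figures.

R2 ‖ R_L = (42.8 × 26.0)/(42.8 + 26.0) = 16.17 kΩ.
Then V_out = V_s · R2'/(R1 + R2') = 15.0 × 16.17/24.42 = 9.933 mV.

V_out ≈ 9.93 mV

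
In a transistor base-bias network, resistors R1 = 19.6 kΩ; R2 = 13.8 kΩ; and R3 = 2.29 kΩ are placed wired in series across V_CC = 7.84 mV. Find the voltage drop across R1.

V ≈ 4.31 mV

Series total: ΣR = 19.6 + 13.8 + 2.29 = 35.69 kΩ.
By the voltage-divider rule, V = 7.84 × 19.60/35.69 = 4.306 mV.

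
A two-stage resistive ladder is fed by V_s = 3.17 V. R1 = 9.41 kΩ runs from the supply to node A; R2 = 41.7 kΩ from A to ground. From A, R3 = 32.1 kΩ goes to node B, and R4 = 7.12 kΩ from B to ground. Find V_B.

Node A sees R2 in parallel with the series input of stage 2, R3 + R4 = 39.22 kΩ.
Effective lower resistance at A: R2 ‖ 39.22 = 20.21 kΩ.
First divider: V_A = V_s · 20.21/(9.41 + 20.21) = 2.163 V.
V_B = V_A × 0.1815 = 0.3927 V.

V_B ≈ 0.393 V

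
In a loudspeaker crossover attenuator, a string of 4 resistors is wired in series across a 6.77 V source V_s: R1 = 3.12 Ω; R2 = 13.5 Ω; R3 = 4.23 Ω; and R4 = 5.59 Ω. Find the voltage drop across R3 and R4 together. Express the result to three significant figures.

Total series resistance ΣR = 3.12 + 13.5 + 4.23 + 5.59 = 26.44 Ω.
R_{R3..R4} = 4.23 + 5.59 = 9.820 Ω.
Voltage divider: V = V_s · (9.820 / 26.44) = 6.77 × 0.3714 = 2.514 V.

V ≈ 2.51 V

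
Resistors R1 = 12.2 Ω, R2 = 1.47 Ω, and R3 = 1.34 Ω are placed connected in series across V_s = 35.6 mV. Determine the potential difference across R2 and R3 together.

V ≈ 6.66 mV

Total series resistance ΣR = 12.2 + 1.47 + 1.34 = 15.01 Ω.
R_{R2..R3} = 1.47 + 1.34 = 2.810 Ω.
Voltage divider: V = V_s · (2.810 / 15.01) = 35.6 × 0.1872 = 6.665 mV.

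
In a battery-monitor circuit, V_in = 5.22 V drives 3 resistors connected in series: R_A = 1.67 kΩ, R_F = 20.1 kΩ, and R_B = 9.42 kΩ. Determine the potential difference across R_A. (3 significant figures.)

V ≈ 0.279 V

Total series resistance ΣR = 1.67 + 20.1 + 9.42 = 31.19 kΩ.
Voltage divider: V = V_in · (1.670 / 31.19) = 5.22 × 0.05354 = 0.2795 V.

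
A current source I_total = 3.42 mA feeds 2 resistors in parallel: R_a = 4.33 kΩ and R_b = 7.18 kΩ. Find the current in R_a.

For two parallel branches, I_k = I_total · (other R)/(sum of R).
So I = 3.42 × 7.18/11.51 = 2.133 mA.

I ≈ 2.13 mA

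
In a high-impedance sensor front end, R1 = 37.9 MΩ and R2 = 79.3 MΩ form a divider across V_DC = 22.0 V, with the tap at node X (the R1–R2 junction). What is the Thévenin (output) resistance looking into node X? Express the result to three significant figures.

Zeroing V_DC shorts the top of R1 to ground, so R_th = R1 ‖ R2 = 25.64 MΩ.

R_th ≈ 25.6 MΩ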